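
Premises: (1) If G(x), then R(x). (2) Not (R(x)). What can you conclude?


Modus tollens: from (P → Q) and ¬Q, infer ¬P.
Q = 'R(x)' is denied; since P → Q, P must also fail.

Not (G(x)).


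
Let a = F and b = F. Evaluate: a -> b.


Implication is false only when antecedent is true and consequent is false.
Substitute: a=F, b=F.
F -> F evaluates to T.

T


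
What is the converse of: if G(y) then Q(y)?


The converse of (P → Q) is (Q → P). It is not in general equivalent to the original.
Here P = 'G(y)' and Q = 'Q(y)'.

If Q(y), then G(y).


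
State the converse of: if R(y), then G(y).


The converse of (P → Q) is (Q → P). It is not in general equivalent to the original.
Here P = 'R(y)' and Q = 'G(y)'.

If G(y), then R(y).


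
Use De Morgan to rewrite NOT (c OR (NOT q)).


De Morgan: the negation of a disjunction is the conjunction of the negations.
Distribute NOT across OR, flipping it to AND, and negate each literal.

(NOT c) AND q


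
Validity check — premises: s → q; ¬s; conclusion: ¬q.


This is denying the antecedent (fallacy). There exist truth assignments where the premises are all true but the conclusion is false.

Invalid.


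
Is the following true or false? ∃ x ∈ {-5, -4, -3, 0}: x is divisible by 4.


Evaluate the predicate on each element: -5:F, -4:T, -3:F, 0:T.
Witness x = -4 satisfies the predicate.

T


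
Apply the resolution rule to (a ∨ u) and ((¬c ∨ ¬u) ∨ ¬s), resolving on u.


The clauses contain complementary literals u and ¬u.
Resolution eliminates this pair and disjoins the remaining literals (merging duplicates).

((a ∨ ¬s) ∨ ¬c)


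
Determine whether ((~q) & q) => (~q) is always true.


Build the truth table over {q}:
q | φ
-----
False | True
True | True
Every row evaluates to true.

Yes, it is a tautology.


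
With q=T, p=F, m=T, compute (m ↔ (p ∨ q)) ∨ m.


Substitute q=T, p=F, m=T:
p ∨ q = F ∨ T = T
m ↔ (p ∨ q) = T ↔ T = T
(m ↔ (p ∨ q)) ∨ m = T ∨ T = T

T


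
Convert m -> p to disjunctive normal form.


Step 1: Rewrite m → p as ¬m ∨ p.

(NOT m) OR p


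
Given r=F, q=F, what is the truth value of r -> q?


Implication is false only when antecedent is true and consequent is false.
Substitute: r=F, q=F.
F -> F evaluates to T.

T


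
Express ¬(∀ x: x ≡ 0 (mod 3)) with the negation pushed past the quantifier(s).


¬(∀ x: φ) = ∃ x: ¬φ, and ¬(∃ x: φ) = ∀ x: ¬φ.
Apply to the universal statement.

∃ x: ¬(x ≡ 0 (mod 3))


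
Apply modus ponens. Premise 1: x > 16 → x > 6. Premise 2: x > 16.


Modus ponens: from (P → Q) and P, infer Q.
P = 'x > 16' is asserted, and P → Q holds, so Q follows.

x > 6.


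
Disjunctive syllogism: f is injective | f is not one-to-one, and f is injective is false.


Disjunctive syllogism: from (P ∨ Q) and ¬P, infer Q.
One disjunct, 'f is injective', is ruled out; the other must hold.

f is not one-to-one


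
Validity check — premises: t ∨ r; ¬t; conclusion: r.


This matches the form of disjunctive syllogism: the conclusion follows in every model of the premises.

Valid.


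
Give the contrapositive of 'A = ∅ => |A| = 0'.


The contrapositive of (P → Q) is (¬Q → ¬P); it is logically equivalent to the original.
Here P = 'A = ∅' and Q = '|A| = 0'.

If not (|A| = 0), then not (A = ∅).


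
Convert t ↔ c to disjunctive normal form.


Step 1: t ↔ c is true exactly when both agree: (t ∧ c) ∨ (¬t ∧ ¬c).

(t ∧ c) ∨ ((¬t) ∧ (¬c))


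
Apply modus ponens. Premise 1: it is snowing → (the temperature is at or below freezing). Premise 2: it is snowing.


Modus ponens: from (P → Q) and P, infer Q.
P = 'it is snowing' is asserted, and P → Q holds, so Q follows.

(the temperature is at or below freezing).


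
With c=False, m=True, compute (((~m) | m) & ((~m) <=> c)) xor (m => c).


Substitute c=False, m=True:
~m = False
(~m) | m = False | True = True
~m = False
(~m) <=> c = False <=> False = True
((~m) | m) & ((~m) <=> c) = True & True = True
m => c = True => False = False
(((~m) | m) & ((~m) <=> c)) xor (m => c) = True xor False = True

True


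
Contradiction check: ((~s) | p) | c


Truth table over {c, p, s}:
c | p | s | φ
-------------
False | False | False | True
True | False | False | True
False | True | False | True
True | True | False | True
False | False | True | False
True | False | True | True
False | True | True | True
True | True | True | True
Satisfying assignment at row 1: c=False, p=False, s=False gives True.

No, it is not a contradiction.


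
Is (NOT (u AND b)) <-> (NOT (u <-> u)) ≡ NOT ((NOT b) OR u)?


Compare truth tables:
b | u | φ | ψ
-------------
F | F | F | F
T | F | F | T
F | T | F | F
T | T | T | F
They differ at row 2 (b=T, u=F): φ=F but ψ=T.

No, they are not logically equivalent.


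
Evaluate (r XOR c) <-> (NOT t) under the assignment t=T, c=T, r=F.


Substitute t=T, c=T, r=F:
r XOR c = F XOR T = T
NOT t = F
(r XOR c) <-> (NOT t) = T <-> F = F

F


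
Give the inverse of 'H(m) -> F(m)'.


The inverse of (P → Q) is (¬P → ¬Q). It is equivalent to the converse, not to the original.
Here P = 'H(m)' and Q = 'F(m)'.

If not (H(m)), then not (F(m)).


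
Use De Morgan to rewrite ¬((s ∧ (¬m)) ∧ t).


De Morgan: the negation of a conjunction is the disjunction of the negations.
Distribute ¬ across ∧, flipping it to ∨, and negate each literal.

((¬s) ∨ m) ∨ (¬t)


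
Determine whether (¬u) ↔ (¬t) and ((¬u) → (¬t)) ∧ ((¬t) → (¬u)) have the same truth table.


Compare truth tables:
t | u | φ | ψ
-------------
F | F | T | T
T | F | F | F
F | T | F | F
T | T | T | T
The columns φ and ψ agree on every row.

Yes, they are logically equivalent.


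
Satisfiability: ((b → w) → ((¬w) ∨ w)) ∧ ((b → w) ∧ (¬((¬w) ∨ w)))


Check all 4 assignments over {b, w}:
b | w | φ
---------
F | F | F
T | F | F
F | T | F
T | T | F
No assignment makes the formula true.

Unsatisfiable.


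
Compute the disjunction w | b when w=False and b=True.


Disjunction is false only when both operands are false.
Substitute: w=False, b=True.
False | True evaluates to True.

True


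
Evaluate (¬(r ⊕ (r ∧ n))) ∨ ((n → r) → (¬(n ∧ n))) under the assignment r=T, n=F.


Substitute r=T, n=F:
r ∧ n = T ∧ F = F
r ⊕ (r ∧ n) = T ⊕ F = T
¬(r ⊕ (r ∧ n)) = F
n → r = F → T = T
n ∧ n = F ∧ F = F
¬(n ∧ n) = T
(n → r) → (¬(n ∧ n)) = T → T = T
(¬(r ⊕ (r ∧ n))) ∨ ((n → r) → (¬(n ∧ n))) = F ∨ T = T

T


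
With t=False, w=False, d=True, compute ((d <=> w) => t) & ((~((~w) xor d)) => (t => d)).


Substitute t=False, w=False, d=True:
d <=> w = True <=> False = False
(d <=> w) => t = False => False = True
~w = True
(~w) xor d = True xor True = False
~((~w) xor d) = True
t => d = False => True = True
(~((~w) xor d)) => (t => d) = True => True = True
((d <=> w) => t) & ((~((~w) xor d)) => (t => d)) = True & True = True

True


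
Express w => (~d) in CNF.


Step 1: Rewrite w → (¬d) as ¬w ∨ (¬d).

(~w) | (~d)


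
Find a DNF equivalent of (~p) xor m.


Step 1: (¬p) ⊕ m is true exactly when they disagree: ((¬p) ∧ ¬m) ∨ (¬(¬p) ∧ m).
Step 2: Eliminate any double negations (¬¬X = X).

((~p) & (~m)) | (p & m)


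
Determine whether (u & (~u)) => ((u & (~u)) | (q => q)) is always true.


Build the truth table over {q, u}:
q | u | φ
---------
False | False | True
True | False | True
False | True | True
True | True | True
Every row evaluates to true.

Yes, it is a tautology.


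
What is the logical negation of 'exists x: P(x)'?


¬(forall x: φ) = exists x: ¬φ, and ¬(exists x: φ) = forall x: ¬φ.
Apply to the existential statement.

forall x: ~(P(x))


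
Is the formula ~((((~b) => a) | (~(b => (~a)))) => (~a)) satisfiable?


Search for a satisfying assignment over {a, b}.
Try a=True, b=False: the formula evaluates to True.
A satisfying assignment exists.

Satisfiable.


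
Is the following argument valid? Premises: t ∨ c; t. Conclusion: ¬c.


This is affirming a disjunct (fallacy). There exist truth assignments where the premises are all true but the conclusion is false.

Invalid.


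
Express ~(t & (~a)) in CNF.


Step 1: Apply De Morgan: ¬(t ∧ (¬a)) = ¬t ∨ ¬(¬a).
Step 2: Eliminate any double negations (¬¬X = X).

(~t) | a


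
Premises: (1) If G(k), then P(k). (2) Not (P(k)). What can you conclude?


Modus tollens: from (P → Q) and ¬Q, infer ¬P.
Q = 'P(k)' is denied; since P → Q, P must also fail.

Not (G(k)).


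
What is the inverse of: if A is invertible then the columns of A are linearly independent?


The inverse of (P → Q) is (¬P → ¬Q). It is equivalent to the converse, not to the original.
Here P = 'A is invertible' and Q = 'the columns of A are linearly independent'.

If not (A is invertible), then not (the columns of A are linearly independent).


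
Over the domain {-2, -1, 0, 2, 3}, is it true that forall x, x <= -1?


Evaluate the predicate on each element: -2:True, -1:True, 0:False, 2:False, 3:False.
Counterexample x = 0 fails the predicate.

False


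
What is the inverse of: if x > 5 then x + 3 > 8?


The inverse of (P → Q) is (¬P → ¬Q). It is equivalent to the converse, not to the original.
Here P = 'x > 5' and Q = 'x + 3 > 8'.

If not (x > 5), then not (x + 3 > 8).


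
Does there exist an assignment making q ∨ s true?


Search for a satisfying assignment over {q, s}.
Try q=T, s=F: the formula evaluates to T.
A satisfying assignment exists.

Satisfiable.


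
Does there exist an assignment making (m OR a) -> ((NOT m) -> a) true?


Search for a satisfying assignment over {a, m}.
Try a=F, m=F: the formula evaluates to T.
A satisfying assignment exists.

Satisfiable.


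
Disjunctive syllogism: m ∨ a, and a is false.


Disjunctive syllogism: from (P ∨ Q) and ¬P, infer Q.
One disjunct, 'a', is ruled out; the other must hold.

m


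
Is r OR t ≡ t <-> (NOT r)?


Compare truth tables:
r | t | φ | ψ
-------------
F | F | F | F
T | F | T | T
F | T | T | T
T | T | T | F
They differ at row 4 (r=T, t=T): φ=T but ψ=F.

No, they are not logically equivalent.


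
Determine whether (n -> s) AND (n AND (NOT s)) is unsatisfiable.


Truth table over {n, s}:
n | s | φ
---------
F | F | F
T | F | F
F | T | F
T | T | F
Every row is false.

Yes, it is a contradiction.


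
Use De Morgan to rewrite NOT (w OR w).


De Morgan: the negation of a disjunction is the conjunction of the negations.
Distribute NOT across OR, flipping it to AND, and negate each literal.

(NOT w) AND (NOT w)


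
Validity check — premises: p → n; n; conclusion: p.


This is affirming the consequent (fallacy). There exist truth assignments where the premises are all true but the conclusion is false.

Invalid.


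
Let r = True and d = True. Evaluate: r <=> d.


Biconditional is true when both operands have the same truth value.
Substitute: r=True, d=True.
True <=> True evaluates to True.

True


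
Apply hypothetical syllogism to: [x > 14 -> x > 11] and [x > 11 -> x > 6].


Hypothetical syllogism: from (P → Q) and (Q → R), infer (P → R).
Chain the two implications through the shared middle term 'x > 11'.

x > 14 -> x > 6


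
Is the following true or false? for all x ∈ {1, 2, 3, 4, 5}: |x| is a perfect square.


Evaluate the predicate on each element: 1:T, 2:F, 3:F, 4:T, 5:F.
Counterexample x = 2 fails the predicate.

F


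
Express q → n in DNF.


Step 1: Rewrite q → n as ¬q ∨ n.

(¬q) ∨ n


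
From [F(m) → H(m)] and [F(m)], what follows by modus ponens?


Modus ponens: from (P → Q) and P, infer Q.
P = 'F(m)' is asserted, and P → Q holds, so Q follows.

H(m).


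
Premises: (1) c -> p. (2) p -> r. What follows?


Hypothetical syllogism: from (P → Q) and (Q → R), infer (P → R).
Chain the two implications through the shared middle term 'p'.

c -> r


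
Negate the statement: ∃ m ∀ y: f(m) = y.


Negation flips each quantifier (∀↔∃) and negates the inner predicate.
¬(∃ m ∀ y: φ) = ∀ m ∃ y: ¬φ.

∀ m ∃ y: ¬(f(m) = y)


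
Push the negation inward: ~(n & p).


De Morgan: the negation of a conjunction is the disjunction of the negations.
Distribute ~ across &, flipping it to |, and negate each literal.

(~n) | (~p)


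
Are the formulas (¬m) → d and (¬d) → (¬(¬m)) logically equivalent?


Compare truth tables:
d | m | φ | ψ
-------------
F | F | F | F
T | F | T | T
F | T | T | T
T | T | T | T
The columns φ and ψ agree on every row.

Yes, they are logically equivalent.


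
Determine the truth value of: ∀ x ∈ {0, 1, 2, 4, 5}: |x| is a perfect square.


Evaluate the predicate on each element: 0:T, 1:T, 2:F, 4:T, 5:F.
Counterexample x = 2 fails the predicate.

F


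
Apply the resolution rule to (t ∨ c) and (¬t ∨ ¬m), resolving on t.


The clauses contain complementary literals t and ¬t.
Resolution eliminates this pair and disjoins the remaining literals (merging duplicates).

(c ∨ ¬m)


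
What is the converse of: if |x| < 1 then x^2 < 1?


The converse of (P → Q) is (Q → P). It is not in general equivalent to the original.
Here P = '|x| < 1' and Q = 'x^2 < 1'.

If x^2 < 1, then |x| < 1.


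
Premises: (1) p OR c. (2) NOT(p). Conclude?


Disjunctive syllogism: from (P ∨ Q) and ¬P, infer Q.
One disjunct, 'p', is ruled out; the other must hold.

c


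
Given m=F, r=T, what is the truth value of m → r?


Implication is false only when antecedent is true and consequent is false.
Substitute: m=F, r=T.
F → T evaluates to T.

T


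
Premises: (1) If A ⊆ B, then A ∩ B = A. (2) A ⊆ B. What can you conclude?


Modus ponens: from (P → Q) and P, infer Q.
P = 'A ⊆ B' is asserted, and P → Q holds, so Q follows.

A ∩ B = A.


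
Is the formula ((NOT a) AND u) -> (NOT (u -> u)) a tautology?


Build the truth table over {a, u}:
a | u | φ
---------
F | F | T
T | F | T
F | T | F
T | T | T
Counterexample at row 3: with a=F, u=T, the formula is F.

No, it is not a tautology.


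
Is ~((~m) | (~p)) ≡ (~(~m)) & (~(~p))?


Compare truth tables:
m | p | φ | ψ
-------------
False | False | False | False
True | False | False | False
False | True | False | False
True | True | True | True
The columns φ and ψ agree on every row.

Yes, they are logically equivalent.


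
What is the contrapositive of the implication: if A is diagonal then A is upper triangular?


The contrapositive of (P → Q) is (¬Q → ¬P); it is logically equivalent to the original.
Here P = 'A is diagonal' and Q = 'A is upper triangular'.

If not (A is upper triangular), then not (A is diagonal).


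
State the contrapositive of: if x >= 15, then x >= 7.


The contrapositive of (P → Q) is (¬Q → ¬P); it is logically equivalent to the original.
Here P = 'x >= 15' and Q = 'x >= 7'.

If not (x >= 7), then not (x >= 15).


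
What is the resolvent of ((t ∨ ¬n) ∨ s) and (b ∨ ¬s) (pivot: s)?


The clauses contain complementary literals s and ¬s.
Resolution eliminates this pair and disjoins the remaining literals (merging duplicates).

((t ∨ ¬n) ∨ b)


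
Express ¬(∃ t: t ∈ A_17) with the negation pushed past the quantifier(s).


¬(∀ x: φ) = ∃ x: ¬φ, and ¬(∃ x: φ) = ∀ x: ¬φ.
Apply to the existential statement.

∀ t: ¬(t ∈ A_17)


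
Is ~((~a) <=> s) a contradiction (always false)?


Truth table over {a, s}:
a | s | φ
---------
False | False | True
True | False | False
False | True | False
True | True | True
Satisfying assignment at row 1: a=False, s=False gives True.

No, it is not a contradiction.


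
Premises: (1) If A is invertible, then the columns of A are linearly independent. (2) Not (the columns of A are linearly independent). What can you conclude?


Modus tollens: from (P → Q) and ¬Q, infer ¬P.
Q = 'the columns of A are linearly independent' is denied; since P → Q, P must also fail.

Not (A is invertible).


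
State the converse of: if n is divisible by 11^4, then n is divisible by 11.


The converse of (P → Q) is (Q → P). It is not in general equivalent to the original.
Here P = 'n is divisible by 11^4' and Q = 'n is divisible by 11'.

If n is divisible by 11, then n is divisible by 11^4.


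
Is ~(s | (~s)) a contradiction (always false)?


Truth table over {s}:
s | φ
-----
False | False
True | False
Every row is false.

Yes, it is a contradiction.


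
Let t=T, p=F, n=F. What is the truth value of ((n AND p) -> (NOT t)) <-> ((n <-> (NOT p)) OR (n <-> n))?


Substitute t=T, p=F, n=F:
n AND p = F AND F = F
NOT t = F
(n AND p) -> (NOT t) = F -> F = T
NOT p = T
n <-> (NOT p) = F <-> T = F
n <-> n = F <-> F = T
(n <-> (NOT p)) OR (n <-> n) = F OR T = T
((n AND p) -> (NOT t)) <-> ((n <-> (NOT p)) OR (n <-> n)) = T <-> T = T

T


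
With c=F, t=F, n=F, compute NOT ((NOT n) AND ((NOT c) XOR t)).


Substitute c=F, t=F, n=F:
NOT n = T
NOT c = T
(NOT c) XOR t = T XOR F = T
(NOT n) AND ((NOT c) XOR t) = T AND T = T
NOT ((NOT n) AND ((NOT c) XOR t)) = F

F


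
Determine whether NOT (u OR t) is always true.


Build the truth table over {t, u}:
t | u | φ
---------
F | F | T
T | F | F
F | T | F
T | T | F
Counterexample at row 2: with t=T, u=F, the formula is F.

No, it is not a tautology.


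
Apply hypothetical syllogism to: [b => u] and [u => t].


Hypothetical syllogism: from (P → Q) and (Q → R), infer (P → R).
Chain the two implications through the shared middle term 'u'.

b => t


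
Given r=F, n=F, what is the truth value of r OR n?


Disjunction is false only when both operands are false.
Substitute: r=F, n=F.
F OR F evaluates to F.

F


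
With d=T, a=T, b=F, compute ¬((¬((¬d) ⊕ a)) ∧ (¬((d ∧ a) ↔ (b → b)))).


Substitute d=T, a=T, b=F:
¬d = F
(¬d) ⊕ a = F ⊕ T = T
¬((¬d) ⊕ a) = F
d ∧ a = T ∧ T = T
b → b = F → F = T
(d ∧ a) ↔ (b → b) = T ↔ T = T
¬((d ∧ a) ↔ (b → b)) = F
(¬((¬d) ⊕ a)) ∧ (¬((d ∧ a) ↔ (b → b))) = F ∧ F = F
¬((¬((¬d) ⊕ a)) ∧ (¬((d ∧ a) ↔ (b → b)))) = T

T


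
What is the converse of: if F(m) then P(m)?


The converse of (P → Q) is (Q → P). It is not in general equivalent to the original.
Here P = 'F(m)' and Q = 'P(m)'.

If P(m), then F(m).


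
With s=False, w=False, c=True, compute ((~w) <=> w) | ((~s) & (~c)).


Substitute s=False, w=False, c=True:
~w = True
(~w) <=> w = True <=> False = False
~s = True
~c = False
(~s) & (~c) = True & False = False
((~w) <=> w) | ((~s) & (~c)) = False | False = False

False


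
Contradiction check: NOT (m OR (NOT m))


Truth table over {m}:
m | φ
-----
F | F
T | F
Every row is false.

Yes, it is a contradiction.


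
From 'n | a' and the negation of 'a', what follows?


Disjunctive syllogism: from (P ∨ Q) and ¬P, infer Q.
One disjunct, 'a', is ruled out; the other must hold.

n


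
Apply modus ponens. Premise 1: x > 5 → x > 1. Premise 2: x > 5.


Modus ponens: from (P → Q) and P, infer Q.
P = 'x > 5' is asserted, and P → Q holds, so Q follows.

x > 1.


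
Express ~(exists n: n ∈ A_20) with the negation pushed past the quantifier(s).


¬(forall x: φ) = exists x: ¬φ, and ¬(exists x: φ) = forall x: ¬φ.
Apply to the existential statement.

forall n: ~(n ∈ A_20)


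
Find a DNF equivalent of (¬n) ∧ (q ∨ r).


Step 1: Distribute ∧ over ∨: (¬n) ∧ (q ∨ r) = ((¬n) ∧ q) ∨ ((¬n) ∧ r).

((¬n) ∧ q) ∨ ((¬n) ∧ r)


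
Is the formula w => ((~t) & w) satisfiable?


Search for a satisfying assignment over {t, w}.
Try t=False, w=False: the formula evaluates to True.
A satisfying assignment exists.

Satisfiable.


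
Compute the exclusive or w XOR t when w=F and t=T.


Exclusive or is true when exactly one operand is true.
Substitute: w=F, t=T.
F XOR T evaluates to T.

T


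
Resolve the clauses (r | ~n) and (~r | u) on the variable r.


The clauses contain complementary literals r and ~r.
Resolution eliminates this pair and disjoins the remaining literals (merging duplicates).

(~n | u)


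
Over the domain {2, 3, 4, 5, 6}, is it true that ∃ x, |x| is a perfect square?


Evaluate the predicate on each element: 2:F, 3:F, 4:T, 5:F, 6:F.
Witness x = 4 satisfies the predicate.

T


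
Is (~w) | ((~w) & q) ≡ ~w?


Compare truth tables:
q | w | φ | ψ
-------------
False | False | True | True
True | False | True | True
False | True | False | False
True | True | False | False
The columns φ and ψ agree on every row.

Yes, they are logically equivalent.


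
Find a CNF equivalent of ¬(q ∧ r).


Step 1: Apply De Morgan: ¬(q ∧ r) = ¬q ∨ ¬r.

(¬q) ∨ (¬r)


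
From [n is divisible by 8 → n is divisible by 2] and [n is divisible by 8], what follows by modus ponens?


Modus ponens: from (P → Q) and P, infer Q.
P = 'n is divisible by 8' is asserted, and P → Q holds, so Q follows.

n is divisible by 2.


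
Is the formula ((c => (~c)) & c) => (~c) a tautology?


Build the truth table over {c}:
c | φ
-----
False | True
True | True
Every row evaluates to true.

Yes, it is a tautology.


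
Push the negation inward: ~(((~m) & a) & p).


De Morgan: the negation of a conjunction is the disjunction of the negations.
Distribute ~ across &, flipping it to |, and negate each literal.

(m | (~a)) | (~p)


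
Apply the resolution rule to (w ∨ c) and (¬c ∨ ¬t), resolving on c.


The clauses contain complementary literals c and ¬c.
Resolution eliminates this pair and disjoins the remaining literals (merging duplicates).

(w ∨ ¬t)


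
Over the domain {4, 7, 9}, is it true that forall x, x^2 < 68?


Evaluate the predicate on each element: 4:True, 7:True, 9:False.
Counterexample x = 9 fails the predicate.

False


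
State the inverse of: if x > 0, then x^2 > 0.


The inverse of (P → Q) is (¬P → ¬Q). It is equivalent to the converse, not to the original.
Here P = 'x > 0' and Q = 'x^2 > 0'.

If not (x > 0), then not (x^2 > 0).


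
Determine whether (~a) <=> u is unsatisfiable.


Truth table over {a, u}:
a | u | φ
---------
False | False | False
True | False | True
False | True | True
True | True | False
Satisfying assignment at row 2: a=True, u=False gives True.

No, it is not a contradiction.


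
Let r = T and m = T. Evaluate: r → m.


Implication is false only when antecedent is true and consequent is false.
Substitute: r=T, m=T.
T → T evaluates to T.

T


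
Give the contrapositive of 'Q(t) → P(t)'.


The contrapositive of (P → Q) is (¬Q → ¬P); it is logically equivalent to the original.
Here P = 'Q(t)' and Q = 'P(t)'.

If not (P(t)), then not (Q(t)).


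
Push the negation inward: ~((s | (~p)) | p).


De Morgan: the negation of a disjunction is the conjunction of the negations.
Distribute ~ across |, flipping it to &, and negate each literal.

((~s) & p) & (~p)


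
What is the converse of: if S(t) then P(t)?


The converse of (P → Q) is (Q → P). It is not in general equivalent to the original.
Here P = 'S(t)' and Q = 'P(t)'.

If P(t), then S(t).


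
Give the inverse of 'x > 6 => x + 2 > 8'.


The inverse of (P → Q) is (¬P → ¬Q). It is equivalent to the converse, not to the original.
Here P = 'x > 6' and Q = 'x + 2 > 8'.

If not (x > 6), then not (x + 2 > 8).


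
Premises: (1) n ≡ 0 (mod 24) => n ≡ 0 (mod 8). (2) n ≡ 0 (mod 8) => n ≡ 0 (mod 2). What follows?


Hypothetical syllogism: from (P → Q) and (Q → R), infer (P → R).
Chain the two implications through the shared middle term 'n ≡ 0 (mod 8)'.

n ≡ 0 (mod 24) => n ≡ 0 (mod 2)


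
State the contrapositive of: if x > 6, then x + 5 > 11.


The contrapositive of (P → Q) is (¬Q → ¬P); it is logically equivalent to the original.
Here P = 'x > 6' and Q = 'x + 5 > 11'.

If not (x + 5 > 11), then not (x > 6).


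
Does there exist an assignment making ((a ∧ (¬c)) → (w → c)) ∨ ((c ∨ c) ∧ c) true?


Search for a satisfying assignment over {a, c, w}.
Try a=F, c=F, w=F: the formula evaluates to T.
A satisfying assignment exists.

Satisfiable.


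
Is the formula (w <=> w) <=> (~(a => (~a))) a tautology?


Build the truth table over {a, w}:
a | w | φ
---------
False | False | False
True | False | True
False | True | False
True | True | True
Counterexample at row 1: with a=False, w=False, the formula is False.

No, it is not a tautology.


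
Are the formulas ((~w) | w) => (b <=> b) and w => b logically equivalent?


Compare truth tables:
b | w | φ | ψ
-------------
False | False | True | True
True | False | True | True
False | True | True | False
True | True | True | True
They differ at row 3 (b=False, w=True): φ=True but ψ=False.

No, they are not logically equivalent.


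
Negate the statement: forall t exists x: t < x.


Negation flips each quantifier (∀↔∃) and negates the inner predicate.
¬(forall t exists x: φ) = exists t forall x: ¬φ.

exists t forall x: ~(t < x)


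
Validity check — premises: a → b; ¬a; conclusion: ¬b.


This is denying the antecedent (fallacy). There exist truth assignments where the premises are all true but the conclusion is false.

Invalid.


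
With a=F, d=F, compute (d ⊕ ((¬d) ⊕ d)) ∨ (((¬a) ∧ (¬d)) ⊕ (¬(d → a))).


Substitute a=F, d=F:
¬d = T
(¬d) ⊕ d = T ⊕ F = T
d ⊕ ((¬d) ⊕ d) = F ⊕ T = T
¬a = T
¬d = T
(¬a) ∧ (¬d) = T ∧ T = T
d → a = F → F = T
¬(d → a) = F
((¬a) ∧ (¬d)) ⊕ (¬(d → a)) = T ⊕ F = T
(d ⊕ ((¬d) ⊕ d)) ∨ (((¬a) ∧ (¬d)) ⊕ (¬(d → a))) = T ∨ T = T

T


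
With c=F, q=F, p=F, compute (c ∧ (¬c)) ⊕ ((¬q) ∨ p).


Substitute c=F, q=F, p=F:
¬c = T
c ∧ (¬c) = F ∧ T = F
¬q = T
(¬q) ∨ p = T ∨ F = T
(c ∧ (¬c)) ⊕ ((¬q) ∨ p) = F ⊕ T = T

T


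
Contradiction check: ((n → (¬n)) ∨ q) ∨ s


Truth table over {n, q, s}:
n | q | s | φ
-------------
F | F | F | T
T | F | F | F
F | T | F | T
T | T | F | T
F | F | T | T
T | F | T | T
F | T | T | T
T | T | T | T
Satisfying assignment at row 1: n=F, q=F, s=F gives T.

No, it is not a contradiction.


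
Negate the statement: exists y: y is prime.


¬(forall x: φ) = exists x: ¬φ, and ¬(exists x: φ) = forall x: ¬φ.
Apply to the existential statement.

forall y: ~(y is prime)


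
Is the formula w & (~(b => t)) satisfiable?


Search for a satisfying assignment over {b, t, w}.
Try b=True, t=False, w=True: the formula evaluates to True.
A satisfying assignment exists.

Satisfiable.


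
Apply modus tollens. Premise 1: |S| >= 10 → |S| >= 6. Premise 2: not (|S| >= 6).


Modus tollens: from (P → Q) and ¬Q, infer ¬P.
Q = '|S| >= 6' is denied; since P → Q, P must also fail.

Not (|S| >= 10).


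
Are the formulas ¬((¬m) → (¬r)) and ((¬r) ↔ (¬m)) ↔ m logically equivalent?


Compare truth tables:
m | r | φ | ψ
-------------
F | F | F | F
T | F | F | F
F | T | T | T
T | T | F | T
They differ at row 4 (m=T, r=T): φ=F but ψ=T.

No, they are not logically equivalent.


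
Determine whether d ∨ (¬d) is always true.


Build the truth table over {d}:
d | φ
-----
F | T
T | T
Every row evaluates to true.

Yes, it is a tautology.


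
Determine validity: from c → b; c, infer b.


This matches the form of modus ponens: the conclusion follows in every model of the premises.

Valid.


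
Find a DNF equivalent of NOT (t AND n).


Step 1: Apply De Morgan: ¬(t ∧ n) = ¬t ∨ ¬n.

(NOT t) OR (NOT n)


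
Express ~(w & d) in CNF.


Step 1: Apply De Morgan: ¬(w ∧ d) = ¬w ∨ ¬d.

(~w) | (~d)


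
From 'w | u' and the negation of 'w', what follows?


Disjunctive syllogism: from (P ∨ Q) and ¬P, infer Q.
One disjunct, 'w', is ruled out; the other must hold.

u


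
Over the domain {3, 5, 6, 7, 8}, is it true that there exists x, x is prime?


Evaluate the predicate on each element: 3:T, 5:T, 6:F, 7:T, 8:F.
Witness x = 3 satisfies the predicate.

T


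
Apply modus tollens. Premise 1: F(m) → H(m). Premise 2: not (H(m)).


Modus tollens: from (P → Q) and ¬Q, infer ¬P.
Q = 'H(m)' is denied; since P → Q, P must also fail.

Not (F(m)).


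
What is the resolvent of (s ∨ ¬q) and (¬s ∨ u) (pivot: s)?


The clauses contain complementary literals s and ¬s.
Resolution eliminates this pair and disjoins the remaining literals (merging duplicates).

(¬q ∨ u)


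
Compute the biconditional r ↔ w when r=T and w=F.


Biconditional is true when both operands have the same truth value.
Substitute: r=T, w=F.
T ↔ F evaluates to F.

F


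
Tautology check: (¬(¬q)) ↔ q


Build the truth table over {q}:
q | φ
-----
F | T
T | T
Every row evaluates to true.

Yes, it is a tautology.


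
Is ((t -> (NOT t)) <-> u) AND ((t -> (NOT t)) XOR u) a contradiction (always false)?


Truth table over {t, u}:
t | u | φ
---------
F | F | F
T | F | F
F | T | F
T | T | F
Every row is false.

Yes, it is a contradiction.


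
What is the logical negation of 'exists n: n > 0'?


¬(forall x: φ) = exists x: ¬φ, and ¬(exists x: φ) = forall x: ¬φ.
Apply to the existential statement.

forall n: ~(n > 0)


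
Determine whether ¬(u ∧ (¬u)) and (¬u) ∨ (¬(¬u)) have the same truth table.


Compare truth tables:
u | φ | ψ
---------
F | T | T
T | T | T
The columns φ and ψ agree on every row.

Yes, they are logically equivalent.


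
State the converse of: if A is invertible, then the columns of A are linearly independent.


The converse of (P → Q) is (Q → P). It is not in general equivalent to the original.
Here P = 'A is invertible' and Q = 'the columns of A are linearly independent'.

If the columns of A are linearly independent, then A is invertible.


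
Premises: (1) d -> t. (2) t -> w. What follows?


Hypothetical syllogism: from (P → Q) and (Q → R), infer (P → R).
Chain the two implications through the shared middle term 't'.

d -> w


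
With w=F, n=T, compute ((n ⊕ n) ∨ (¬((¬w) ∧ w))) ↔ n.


Substitute w=F, n=T:
n ⊕ n = T ⊕ T = F
¬w = T
(¬w) ∧ w = T ∧ F = F
¬((¬w) ∧ w) = T
(n ⊕ n) ∨ (¬((¬w) ∧ w)) = F ∨ T = T
((n ⊕ n) ∨ (¬((¬w) ∧ w))) ↔ n = T ↔ T = T

T


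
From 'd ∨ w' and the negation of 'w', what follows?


Disjunctive syllogism: from (P ∨ Q) and ¬P, infer Q.
One disjunct, 'w', is ruled out; the other must hold.

d


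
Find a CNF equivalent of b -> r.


Step 1: Rewrite b → r as ¬b ∨ r.

(NOT b) OR r


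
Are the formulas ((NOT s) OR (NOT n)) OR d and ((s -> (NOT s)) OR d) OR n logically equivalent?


Compare truth tables:
d | n | s | φ | ψ
-----------------
F | F | F | T | T
T | F | F | T | T
F | T | F | T | T
T | T | F | T | T
F | F | T | T | F
T | F | T | T | T
F | T | T | F | T
T | T | T | T | T
They differ at row 5 (d=F, n=F, s=T): φ=T but ψ=F.

No, they are not logically equivalent.


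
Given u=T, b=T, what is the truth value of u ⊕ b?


Exclusive or is true when exactly one operand is true.
Substitute: u=T, b=T.
T ⊕ T evaluates to F.

F


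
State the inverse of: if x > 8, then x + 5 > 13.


The inverse of (P → Q) is (¬P → ¬Q). It is equivalent to the converse, not to the original.
Here P = 'x > 8' and Q = 'x + 5 > 13'.

If not (x > 8), then not (x + 5 > 13).


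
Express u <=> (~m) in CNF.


Step 1: Rewrite u ↔ (¬m) as (u → (¬m)) ∧ ((¬m) → u).
Step 2: Rewrite each implication as a disjunction.
Step 3: Eliminate any double negations (¬¬X = X).

((~u) | (~m)) & (m | u)


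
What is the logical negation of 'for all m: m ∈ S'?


¬(for all x: φ) = there exists x: ¬φ, and ¬(there exists x: φ) = for all x: ¬φ.
Apply to the universal statement.

there exists m: NOT(m ∈ S)


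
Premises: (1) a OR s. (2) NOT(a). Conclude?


Disjunctive syllogism: from (P ∨ Q) and ¬P, infer Q.
One disjunct, 'a', is ruled out; the other must hold.

s


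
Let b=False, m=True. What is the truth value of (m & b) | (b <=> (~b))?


Substitute b=False, m=True:
m & b = True & False = False
~b = True
b <=> (~b) = False <=> True = False
(m & b) | (b <=> (~b)) = False | False = False

False


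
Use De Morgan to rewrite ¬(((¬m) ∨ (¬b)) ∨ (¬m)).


De Morgan: the negation of a disjunction is the conjunction of the negations.
Distribute ¬ across ∨, flipping it to ∧, and negate each literal.

(m ∧ b) ∧ m


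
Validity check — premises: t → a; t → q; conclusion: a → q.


This is (no valid rule). There exist truth assignments where the premises are all true but the conclusion is false.

Invalid.


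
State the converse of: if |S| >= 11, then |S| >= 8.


The converse of (P → Q) is (Q → P). It is not in general equivalent to the original.
Here P = '|S| >= 11' and Q = '|S| >= 8'.

If |S| >= 8, then |S| >= 11.


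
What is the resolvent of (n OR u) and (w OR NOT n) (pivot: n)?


The clauses contain complementary literals n and NOTn.
Resolution eliminates this pair and disjoins the remaining literals (merging duplicates).

(u OR w)


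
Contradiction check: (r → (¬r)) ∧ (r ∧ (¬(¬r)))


Truth table over {r}:
r | φ
-----
F | F
T | F
Every row is false.

Yes, it is a contradiction.


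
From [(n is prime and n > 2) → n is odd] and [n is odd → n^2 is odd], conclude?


Hypothetical syllogism: from (P → Q) and (Q → R), infer (P → R).
Chain the two implications through the shared middle term 'n is odd'.

(n is prime and n > 2) → n^2 is odd


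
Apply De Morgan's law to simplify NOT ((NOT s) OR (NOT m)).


De Morgan: the negation of a disjunction is the conjunction of the negations.
Distribute NOT across OR, flipping it to AND, and negate each literal.

s AND m


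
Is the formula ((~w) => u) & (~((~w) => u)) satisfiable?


Check all 4 assignments over {u, w}:
u | w | φ
---------
False | False | False
True | False | False
False | True | False
True | True | False
No assignment makes the formula true.

Unsatisfiable.


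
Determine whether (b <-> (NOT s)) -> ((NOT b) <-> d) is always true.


Build the truth table over {b, d, s}:
b | d | s | φ
-------------
F | F | F | T
T | F | F | T
F | T | F | T
T | T | F | F
F | F | T | F
T | F | T | T
F | T | T | T
T | T | T | T
Counterexample at row 4: with b=T, d=T, s=F, the formula is F.

No, it is not a tautology.


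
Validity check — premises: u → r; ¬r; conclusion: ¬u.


This matches the form of modus tollens: the conclusion follows in every model of the premises.

Valid.


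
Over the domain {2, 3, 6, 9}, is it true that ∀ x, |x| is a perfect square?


Evaluate the predicate on each element: 2:F, 3:F, 6:F, 9:T.
Counterexample x = 2 fails the predicate.

F


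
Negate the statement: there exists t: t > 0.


¬(for all x: φ) = there exists x: ¬φ, and ¬(there exists x: φ) = for all x: ¬φ.
Apply to the existential statement.

for all t: NOT(t > 0)


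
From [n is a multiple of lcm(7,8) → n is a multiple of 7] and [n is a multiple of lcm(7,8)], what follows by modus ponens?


Modus ponens: from (P → Q) and P, infer Q.
P = 'n is a multiple of lcm(7,8)' is asserted, and P → Q holds, so Q follows.

n is a multiple of 7.


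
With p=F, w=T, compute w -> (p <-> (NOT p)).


Substitute p=F, w=T:
NOT p = T
p <-> (NOT p) = F <-> T = F
w -> (p <-> (NOT p)) = T -> F = F

F


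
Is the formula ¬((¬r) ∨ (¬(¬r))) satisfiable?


Check all 2 assignments over {r}:
r | φ
-----
F | F
T | F
No assignment makes the formula true.

Unsatisfiable.


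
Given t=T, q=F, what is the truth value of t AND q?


Conjunction is true only when both operands are true.
Substitute: t=T, q=F.
T AND F evaluates to F.

F


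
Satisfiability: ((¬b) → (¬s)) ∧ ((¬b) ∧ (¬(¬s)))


Check all 4 assignments over {b, s}:
b | s | φ
---------
F | F | F
T | F | F
F | T | F
T | T | F
No assignment makes the formula true.

Unsatisfiable.


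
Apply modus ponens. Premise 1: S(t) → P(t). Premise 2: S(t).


Modus ponens: from (P → Q) and P, infer Q.
P = 'S(t)' is asserted, and P → Q holds, so Q follows.

P(t).


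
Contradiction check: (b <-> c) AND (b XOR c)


Truth table over {b, c}:
b | c | φ
---------
F | F | F
T | F | F
F | T | F
T | T | F
Every row is false.

Yes, it is a contradiction.


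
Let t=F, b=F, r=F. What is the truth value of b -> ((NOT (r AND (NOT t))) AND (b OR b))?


Substitute t=F, b=F, r=F:
NOT t = T
r AND (NOT t) = F AND T = F
NOT (r AND (NOT t)) = T
b OR b = F OR F = F
(NOT (r AND (NOT t))) AND (b OR b) = T AND F = F
b -> ((NOT (r AND (NOT t))) AND (b OR b)) = F -> F = T

T


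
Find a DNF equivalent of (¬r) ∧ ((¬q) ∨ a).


Step 1: Distribute ∧ over ∨: (¬r) ∧ ((¬q) ∨ a) = ((¬r) ∧ (¬q)) ∨ ((¬r) ∧ a).

((¬r) ∧ (¬q)) ∨ ((¬r) ∧ a)


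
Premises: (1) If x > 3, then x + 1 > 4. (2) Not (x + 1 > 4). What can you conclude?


Modus tollens: from (P → Q) and ¬Q, infer ¬P.
Q = 'x + 1 > 4' is denied; since P → Q, P must also fail.

Not (x > 3).


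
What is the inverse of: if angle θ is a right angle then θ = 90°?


The inverse of (P → Q) is (¬P → ¬Q). It is equivalent to the converse, not to the original.
Here P = 'angle θ is a right angle' and Q = 'θ = 90°'.

If not (angle θ is a right angle), then not (θ = 90°).


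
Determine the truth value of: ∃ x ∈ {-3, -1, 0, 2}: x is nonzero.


Evaluate the predicate on each element: -3:T, -1:T, 0:F, 2:T.
Witness x = -3 satisfies the predicate.

T


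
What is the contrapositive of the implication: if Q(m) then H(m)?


The contrapositive of (P → Q) is (¬Q → ¬P); it is logically equivalent to the original.
Here P = 'Q(m)' and Q = 'H(m)'.

If not (H(m)), then not (Q(m)).


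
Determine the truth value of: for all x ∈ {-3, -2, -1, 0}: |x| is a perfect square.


Evaluate the predicate on each element: -3:F, -2:F, -1:T, 0:T.
Counterexample x = -3 fails the predicate.

F


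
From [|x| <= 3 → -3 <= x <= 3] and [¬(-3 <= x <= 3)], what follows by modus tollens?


Modus tollens: from (P → Q) and ¬Q, infer ¬P.
Q = '-3 <= x <= 3' is denied; since P → Q, P must also fail.

Not (|x| <= 3).


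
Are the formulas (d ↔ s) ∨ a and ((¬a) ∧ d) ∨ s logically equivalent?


Compare truth tables:
a | d | s | φ | ψ
-----------------
F | F | F | T | F
T | F | F | T | F
F | T | F | F | T
T | T | F | T | F
F | F | T | F | T
T | F | T | T | T
F | T | T | T | T
T | T | T | T | T
They differ at row 1 (a=F, d=F, s=F): φ=T but ψ=F.

No, they are not logically equivalent.


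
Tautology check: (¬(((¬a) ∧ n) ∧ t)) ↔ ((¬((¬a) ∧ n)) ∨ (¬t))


Build the truth table over {a, n, t}:
a | n | t | φ
-------------
F | F | F | T
T | F | F | T
F | T | F | T
T | T | F | T
F | F | T | T
T | F | T | T
F | T | T | T
T | T | T | T
Every row evaluates to true.

Yes, it is a tautology.


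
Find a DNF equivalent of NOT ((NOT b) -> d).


Step 1: Rewrite implication then negate: ¬(¬(¬b) ∨ d) = (¬b) ∧ ¬d.

(NOT b) AND (NOT d)


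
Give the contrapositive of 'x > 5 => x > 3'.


The contrapositive of (P → Q) is (¬Q → ¬P); it is logically equivalent to the original.
Here P = 'x > 5' and Q = 'x > 3'.

If not (x > 3), then not (x > 5).


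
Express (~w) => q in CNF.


Step 1: Rewrite (¬w) → q as ¬(¬w) ∨ q.
Step 2: Eliminate any double negations (¬¬X = X).

w | q
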